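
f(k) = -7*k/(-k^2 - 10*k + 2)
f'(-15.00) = -0.30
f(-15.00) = -1.44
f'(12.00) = -0.01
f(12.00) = 0.32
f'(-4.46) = -0.21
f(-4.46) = 1.17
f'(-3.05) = -0.15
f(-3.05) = 0.92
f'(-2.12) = -0.13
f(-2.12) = 0.79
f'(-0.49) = -0.35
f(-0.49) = 0.52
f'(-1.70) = -0.13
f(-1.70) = 0.74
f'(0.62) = -0.79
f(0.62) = 0.95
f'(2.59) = -0.07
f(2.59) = 0.59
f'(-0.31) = -0.59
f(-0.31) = 0.43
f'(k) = -7*k*(2*k + 10)/(-k^2 - 10*k + 2)^2 - 7/(-k^2 - 10*k + 2)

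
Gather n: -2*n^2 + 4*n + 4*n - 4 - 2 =-2*n^2 + 8*n - 6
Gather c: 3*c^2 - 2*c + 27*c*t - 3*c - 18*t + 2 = 3*c^2 + c*(27*t - 5) - 18*t + 2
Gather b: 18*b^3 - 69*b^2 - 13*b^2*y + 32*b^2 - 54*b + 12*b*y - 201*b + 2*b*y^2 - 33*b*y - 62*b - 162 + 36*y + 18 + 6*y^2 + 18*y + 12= 18*b^3 + b^2*(-13*y - 37) + b*(2*y^2 - 21*y - 317) + 6*y^2 + 54*y - 132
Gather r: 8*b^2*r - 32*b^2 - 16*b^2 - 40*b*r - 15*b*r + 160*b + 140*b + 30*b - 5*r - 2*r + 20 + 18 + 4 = -48*b^2 + 330*b + r*(8*b^2 - 55*b - 7) + 42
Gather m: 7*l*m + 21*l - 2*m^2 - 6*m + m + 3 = 21*l - 2*m^2 + m*(7*l - 5) + 3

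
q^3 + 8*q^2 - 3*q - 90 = (q - 3)*(q + 5)*(q + 6)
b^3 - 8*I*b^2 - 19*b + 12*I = (b - 4*I)*(b - 3*I)*(b - I)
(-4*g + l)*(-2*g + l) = 8*g^2 - 6*g*l + l^2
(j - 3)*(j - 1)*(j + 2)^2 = j^4 - 9*j^2 - 4*j + 12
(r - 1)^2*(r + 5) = r^3 + 3*r^2 - 9*r + 5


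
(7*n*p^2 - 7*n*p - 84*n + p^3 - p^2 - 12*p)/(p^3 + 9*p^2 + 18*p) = (7*n*p - 28*n + p^2 - 4*p)/(p*(p + 6))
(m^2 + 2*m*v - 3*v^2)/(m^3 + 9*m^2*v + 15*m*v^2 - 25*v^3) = (m + 3*v)/(m^2 + 10*m*v + 25*v^2)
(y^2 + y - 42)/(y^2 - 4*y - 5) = (-y^2 - y + 42)/(-y^2 + 4*y + 5)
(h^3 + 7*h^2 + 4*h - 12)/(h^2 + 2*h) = h + 5 - 6/h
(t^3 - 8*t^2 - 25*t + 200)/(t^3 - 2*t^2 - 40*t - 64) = (t^2 - 25)/(t^2 + 6*t + 8)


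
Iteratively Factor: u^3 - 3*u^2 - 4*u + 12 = (u - 3)*(u^2 - 4) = (u - 3)*(u - 2)*(u + 2)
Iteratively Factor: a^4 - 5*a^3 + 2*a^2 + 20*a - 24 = (a - 3)*(a^3 - 2*a^2 - 4*a + 8) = (a - 3)*(a + 2)*(a^2 - 4*a + 4) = (a - 3)*(a - 2)*(a + 2)*(a - 2)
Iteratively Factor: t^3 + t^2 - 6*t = (t)*(t^2 + t - 6) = t*(t + 3)*(t - 2)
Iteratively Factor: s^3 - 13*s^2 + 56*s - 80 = (s - 4)*(s^2 - 9*s + 20) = (s - 5)*(s - 4)*(s - 4)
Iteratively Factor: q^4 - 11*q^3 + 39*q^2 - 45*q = (q - 5)*(q^3 - 6*q^2 + 9*q) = (q - 5)*(q - 3)*(q^2 - 3*q) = (q - 5)*(q - 3)^2*(q)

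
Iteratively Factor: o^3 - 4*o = (o)*(o^2 - 4) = o*(o - 2)*(o + 2)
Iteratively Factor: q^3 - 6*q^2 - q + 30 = (q - 5)*(q^2 - q - 6) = (q - 5)*(q - 3)*(q + 2)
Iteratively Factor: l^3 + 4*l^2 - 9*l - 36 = (l + 3)*(l^2 + l - 12) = (l - 3)*(l + 3)*(l + 4)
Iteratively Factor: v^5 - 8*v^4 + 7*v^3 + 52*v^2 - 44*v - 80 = (v - 4)*(v^4 - 4*v^3 - 9*v^2 + 16*v + 20) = (v - 4)*(v + 2)*(v^3 - 6*v^2 + 3*v + 10) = (v - 4)*(v + 1)*(v + 2)*(v^2 - 7*v + 10) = (v - 4)*(v - 2)*(v + 1)*(v + 2)*(v - 5)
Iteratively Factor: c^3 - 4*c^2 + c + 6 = (c - 3)*(c^2 - c - 2) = (c - 3)*(c + 1)*(c - 2)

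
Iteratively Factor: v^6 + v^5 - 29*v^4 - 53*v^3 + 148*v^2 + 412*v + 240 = (v + 1)*(v^5 - 29*v^3 - 24*v^2 + 172*v + 240) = (v - 5)*(v + 1)*(v^4 + 5*v^3 - 4*v^2 - 44*v - 48) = (v - 5)*(v + 1)*(v + 2)*(v^3 + 3*v^2 - 10*v - 24) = (v - 5)*(v + 1)*(v + 2)^2*(v^2 + v - 12) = (v - 5)*(v + 1)*(v + 2)^2*(v + 4)*(v - 3)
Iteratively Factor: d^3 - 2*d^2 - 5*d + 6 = (d - 1)*(d^2 - d - 6) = (d - 3)*(d - 1)*(d + 2)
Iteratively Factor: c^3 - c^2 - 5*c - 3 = (c - 3)*(c^2 + 2*c + 1) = (c - 3)*(c + 1)*(c + 1)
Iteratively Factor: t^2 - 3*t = (t - 3)*(t)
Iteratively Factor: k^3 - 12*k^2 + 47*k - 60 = (k - 4)*(k^2 - 8*k + 15) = (k - 5)*(k - 4)*(k - 3)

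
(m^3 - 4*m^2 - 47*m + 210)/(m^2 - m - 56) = (m^2 - 11*m + 30)/(m - 8)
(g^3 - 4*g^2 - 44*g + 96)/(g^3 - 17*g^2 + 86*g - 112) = (g + 6)/(g - 7)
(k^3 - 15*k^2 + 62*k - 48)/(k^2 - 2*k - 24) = (k^2 - 9*k + 8)/(k + 4)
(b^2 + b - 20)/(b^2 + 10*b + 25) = (b - 4)/(b + 5)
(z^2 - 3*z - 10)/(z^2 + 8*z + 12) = (z - 5)/(z + 6)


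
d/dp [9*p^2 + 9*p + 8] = 18*p + 9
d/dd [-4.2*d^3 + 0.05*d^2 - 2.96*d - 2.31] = -12.6*d^2 + 0.1*d - 2.96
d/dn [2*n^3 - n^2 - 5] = 2*n*(3*n - 1)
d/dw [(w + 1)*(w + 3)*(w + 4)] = 3*w^2 + 16*w + 19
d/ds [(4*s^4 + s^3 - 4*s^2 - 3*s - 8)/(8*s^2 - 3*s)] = 2*(32*s^5 - 14*s^4 - 3*s^3 + 18*s^2 + 64*s - 12)/(s^2*(64*s^2 - 48*s + 9))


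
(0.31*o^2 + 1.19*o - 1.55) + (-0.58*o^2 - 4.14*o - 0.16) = -0.27*o^2 - 2.95*o - 1.71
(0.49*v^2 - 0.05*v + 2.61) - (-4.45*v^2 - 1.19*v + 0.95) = 4.94*v^2 + 1.14*v + 1.66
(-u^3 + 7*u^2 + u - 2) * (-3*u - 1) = 3*u^4 - 20*u^3 - 10*u^2 + 5*u + 2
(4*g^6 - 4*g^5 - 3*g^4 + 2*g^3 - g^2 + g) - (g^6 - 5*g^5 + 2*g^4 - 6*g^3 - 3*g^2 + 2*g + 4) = 3*g^6 + g^5 - 5*g^4 + 8*g^3 + 2*g^2 - g - 4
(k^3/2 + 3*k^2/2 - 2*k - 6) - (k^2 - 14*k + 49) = k^3/2 + k^2/2 + 12*k - 55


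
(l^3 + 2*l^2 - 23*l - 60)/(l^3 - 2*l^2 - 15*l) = (l + 4)/l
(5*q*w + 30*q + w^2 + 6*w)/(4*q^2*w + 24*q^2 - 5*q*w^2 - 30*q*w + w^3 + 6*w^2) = (5*q + w)/(4*q^2 - 5*q*w + w^2)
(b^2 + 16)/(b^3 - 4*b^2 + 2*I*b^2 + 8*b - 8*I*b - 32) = (b - 4*I)/(b^2 - 2*b*(2 + I) + 8*I)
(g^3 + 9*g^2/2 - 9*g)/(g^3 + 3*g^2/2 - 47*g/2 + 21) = g*(2*g - 3)/(2*g^2 - 9*g + 7)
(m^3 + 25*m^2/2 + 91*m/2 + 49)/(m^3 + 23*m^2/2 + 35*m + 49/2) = (m + 2)/(m + 1)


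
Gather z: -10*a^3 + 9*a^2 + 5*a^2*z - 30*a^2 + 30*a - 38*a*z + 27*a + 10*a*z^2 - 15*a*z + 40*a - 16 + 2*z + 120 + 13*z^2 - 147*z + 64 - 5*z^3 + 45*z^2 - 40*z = -10*a^3 - 21*a^2 + 97*a - 5*z^3 + z^2*(10*a + 58) + z*(5*a^2 - 53*a - 185) + 168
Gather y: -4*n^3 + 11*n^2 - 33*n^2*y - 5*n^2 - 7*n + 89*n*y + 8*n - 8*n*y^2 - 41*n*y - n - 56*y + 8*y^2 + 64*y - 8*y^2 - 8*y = -4*n^3 + 6*n^2 - 8*n*y^2 + y*(-33*n^2 + 48*n)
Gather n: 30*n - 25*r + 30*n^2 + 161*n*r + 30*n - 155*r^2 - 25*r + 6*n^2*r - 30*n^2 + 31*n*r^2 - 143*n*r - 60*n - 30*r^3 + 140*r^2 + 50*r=6*n^2*r + n*(31*r^2 + 18*r) - 30*r^3 - 15*r^2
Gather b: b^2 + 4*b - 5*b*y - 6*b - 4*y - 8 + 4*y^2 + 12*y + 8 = b^2 + b*(-5*y - 2) + 4*y^2 + 8*y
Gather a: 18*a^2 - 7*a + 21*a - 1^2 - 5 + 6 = 18*a^2 + 14*a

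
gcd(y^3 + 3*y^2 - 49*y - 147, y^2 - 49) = y^2 - 49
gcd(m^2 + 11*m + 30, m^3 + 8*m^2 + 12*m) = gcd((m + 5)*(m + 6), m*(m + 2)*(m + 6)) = m + 6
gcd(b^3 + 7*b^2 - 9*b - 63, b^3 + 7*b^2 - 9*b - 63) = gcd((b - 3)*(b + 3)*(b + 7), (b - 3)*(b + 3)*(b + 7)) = b^3 + 7*b^2 - 9*b - 63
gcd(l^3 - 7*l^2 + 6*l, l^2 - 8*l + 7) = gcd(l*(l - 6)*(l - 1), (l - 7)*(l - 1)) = l - 1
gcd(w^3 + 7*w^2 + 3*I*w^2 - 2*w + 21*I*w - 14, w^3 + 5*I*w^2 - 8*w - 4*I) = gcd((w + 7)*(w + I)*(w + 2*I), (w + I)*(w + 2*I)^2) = w^2 + 3*I*w - 2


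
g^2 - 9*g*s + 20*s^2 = (g - 5*s)*(g - 4*s)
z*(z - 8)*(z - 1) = z^3 - 9*z^2 + 8*z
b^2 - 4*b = b*(b - 4)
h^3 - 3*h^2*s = h^2*(h - 3*s)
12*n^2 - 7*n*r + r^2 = (-4*n + r)*(-3*n + r)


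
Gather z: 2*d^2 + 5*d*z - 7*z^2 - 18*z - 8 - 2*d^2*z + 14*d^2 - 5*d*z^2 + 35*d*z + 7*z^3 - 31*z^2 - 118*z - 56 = 16*d^2 + 7*z^3 + z^2*(-5*d - 38) + z*(-2*d^2 + 40*d - 136) - 64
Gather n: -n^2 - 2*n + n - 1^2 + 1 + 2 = -n^2 - n + 2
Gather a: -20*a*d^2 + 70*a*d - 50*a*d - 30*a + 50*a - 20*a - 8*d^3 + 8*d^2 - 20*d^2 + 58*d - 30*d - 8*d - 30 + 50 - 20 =a*(-20*d^2 + 20*d) - 8*d^3 - 12*d^2 + 20*d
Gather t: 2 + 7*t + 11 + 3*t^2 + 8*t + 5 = 3*t^2 + 15*t + 18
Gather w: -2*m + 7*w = -2*m + 7*w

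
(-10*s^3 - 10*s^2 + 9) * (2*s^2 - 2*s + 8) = -20*s^5 - 60*s^3 - 62*s^2 - 18*s + 72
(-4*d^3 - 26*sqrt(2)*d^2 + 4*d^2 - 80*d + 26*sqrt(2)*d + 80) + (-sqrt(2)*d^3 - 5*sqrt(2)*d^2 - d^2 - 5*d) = -4*d^3 - sqrt(2)*d^3 - 31*sqrt(2)*d^2 + 3*d^2 - 85*d + 26*sqrt(2)*d + 80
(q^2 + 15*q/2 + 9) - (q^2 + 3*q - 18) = 9*q/2 + 27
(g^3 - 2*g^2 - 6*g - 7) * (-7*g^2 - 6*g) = -7*g^5 + 8*g^4 + 54*g^3 + 85*g^2 + 42*g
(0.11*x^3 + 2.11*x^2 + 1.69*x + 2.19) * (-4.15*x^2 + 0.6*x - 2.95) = -0.4565*x^5 - 8.6905*x^4 - 6.072*x^3 - 14.299*x^2 - 3.6715*x - 6.4605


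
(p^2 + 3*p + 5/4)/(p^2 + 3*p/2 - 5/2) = (p + 1/2)/(p - 1)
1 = 1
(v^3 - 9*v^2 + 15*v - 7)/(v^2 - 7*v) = v - 2 + 1/v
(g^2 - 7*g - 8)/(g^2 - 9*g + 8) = (g + 1)/(g - 1)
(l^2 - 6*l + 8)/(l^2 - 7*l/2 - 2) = 2*(l - 2)/(2*l + 1)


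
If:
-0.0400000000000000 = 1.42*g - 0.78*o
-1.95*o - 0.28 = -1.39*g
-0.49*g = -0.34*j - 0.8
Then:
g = -0.18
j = -2.61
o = -0.27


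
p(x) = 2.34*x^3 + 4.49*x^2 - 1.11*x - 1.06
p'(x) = 7.02*x^2 + 8.98*x - 1.11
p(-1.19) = 2.68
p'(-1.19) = -1.86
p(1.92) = 29.92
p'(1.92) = 42.01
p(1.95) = 31.20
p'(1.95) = 43.09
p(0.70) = 1.17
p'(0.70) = 8.62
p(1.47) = 14.44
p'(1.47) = 27.26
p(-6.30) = -400.97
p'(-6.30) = 220.94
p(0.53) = -0.04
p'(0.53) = 5.62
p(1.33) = 10.91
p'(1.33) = 23.25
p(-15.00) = -6871.66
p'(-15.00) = 1443.69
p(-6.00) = -338.20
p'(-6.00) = 197.73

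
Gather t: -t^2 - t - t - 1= -t^2 - 2*t - 1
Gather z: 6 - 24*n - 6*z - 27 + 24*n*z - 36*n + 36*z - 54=-60*n + z*(24*n + 30) - 75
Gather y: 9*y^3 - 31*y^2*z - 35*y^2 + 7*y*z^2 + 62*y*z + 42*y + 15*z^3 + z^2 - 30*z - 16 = 9*y^3 + y^2*(-31*z - 35) + y*(7*z^2 + 62*z + 42) + 15*z^3 + z^2 - 30*z - 16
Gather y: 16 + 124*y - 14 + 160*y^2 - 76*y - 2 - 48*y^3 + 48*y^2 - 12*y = -48*y^3 + 208*y^2 + 36*y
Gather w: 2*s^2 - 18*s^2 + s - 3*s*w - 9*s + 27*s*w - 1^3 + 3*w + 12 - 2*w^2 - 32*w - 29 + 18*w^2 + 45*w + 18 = -16*s^2 - 8*s + 16*w^2 + w*(24*s + 16)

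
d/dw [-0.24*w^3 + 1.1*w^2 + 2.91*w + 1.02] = -0.72*w^2 + 2.2*w + 2.91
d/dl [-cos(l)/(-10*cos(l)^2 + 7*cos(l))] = 10*sin(l)/(10*cos(l) - 7)^2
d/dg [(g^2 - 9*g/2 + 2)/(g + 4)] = (g^2 + 8*g - 20)/(g^2 + 8*g + 16)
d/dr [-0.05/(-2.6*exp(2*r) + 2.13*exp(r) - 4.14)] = (0.1065 - 0.26*exp(r))*exp(r)/(2.6*exp(2*r) - 2.13*exp(r) + 4.14)^2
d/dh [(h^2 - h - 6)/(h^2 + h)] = 2*(h^2 + 6*h + 3)/(h^2*(h^2 + 2*h + 1))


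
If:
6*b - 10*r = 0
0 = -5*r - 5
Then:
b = -5/3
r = -1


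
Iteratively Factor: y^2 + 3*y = (y + 3)*(y)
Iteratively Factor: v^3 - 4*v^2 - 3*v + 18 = (v + 2)*(v^2 - 6*v + 9) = (v - 3)*(v + 2)*(v - 3)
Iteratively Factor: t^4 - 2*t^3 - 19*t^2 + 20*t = (t - 5)*(t^3 + 3*t^2 - 4*t) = (t - 5)*(t + 4)*(t^2 - t) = t*(t - 5)*(t + 4)*(t - 1)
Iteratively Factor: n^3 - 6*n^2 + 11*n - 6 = (n - 3)*(n^2 - 3*n + 2) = (n - 3)*(n - 2)*(n - 1)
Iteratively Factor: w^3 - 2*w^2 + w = (w - 1)*(w^2 - w) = (w - 1)^2*(w)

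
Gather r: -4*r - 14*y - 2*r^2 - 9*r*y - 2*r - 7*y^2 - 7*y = -2*r^2 + r*(-9*y - 6) - 7*y^2 - 21*y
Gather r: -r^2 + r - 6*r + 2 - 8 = -r^2 - 5*r - 6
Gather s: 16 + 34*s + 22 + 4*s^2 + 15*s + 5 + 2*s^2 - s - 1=6*s^2 + 48*s + 42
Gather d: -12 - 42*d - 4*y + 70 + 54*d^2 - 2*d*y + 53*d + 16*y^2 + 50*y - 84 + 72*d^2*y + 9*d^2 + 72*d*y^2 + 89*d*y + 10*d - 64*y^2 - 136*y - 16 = d^2*(72*y + 63) + d*(72*y^2 + 87*y + 21) - 48*y^2 - 90*y - 42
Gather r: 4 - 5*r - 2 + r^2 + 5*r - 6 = r^2 - 4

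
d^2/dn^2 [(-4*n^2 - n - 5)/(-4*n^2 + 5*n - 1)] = 12*(16*n^3 + 32*n^2 - 52*n + 19)/(64*n^6 - 240*n^5 + 348*n^4 - 245*n^3 + 87*n^2 - 15*n + 1)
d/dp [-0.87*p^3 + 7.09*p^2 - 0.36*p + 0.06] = -2.61*p^2 + 14.18*p - 0.36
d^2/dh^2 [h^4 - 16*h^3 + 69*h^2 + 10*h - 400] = 12*h^2 - 96*h + 138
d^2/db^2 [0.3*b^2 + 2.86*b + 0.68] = 0.600000000000000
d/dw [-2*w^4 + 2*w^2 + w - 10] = -8*w^3 + 4*w + 1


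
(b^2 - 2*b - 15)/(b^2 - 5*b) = (b + 3)/b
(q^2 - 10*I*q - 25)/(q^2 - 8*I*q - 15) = (q - 5*I)/(q - 3*I)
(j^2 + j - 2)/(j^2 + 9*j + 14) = (j - 1)/(j + 7)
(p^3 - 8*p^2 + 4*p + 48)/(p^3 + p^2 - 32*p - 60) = (p - 4)/(p + 5)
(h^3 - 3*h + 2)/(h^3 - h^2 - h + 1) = (h + 2)/(h + 1)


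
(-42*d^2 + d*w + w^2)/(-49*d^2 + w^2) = (-6*d + w)/(-7*d + w)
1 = 1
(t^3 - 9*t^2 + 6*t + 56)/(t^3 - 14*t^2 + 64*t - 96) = (t^2 - 5*t - 14)/(t^2 - 10*t + 24)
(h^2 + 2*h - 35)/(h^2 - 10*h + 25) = (h + 7)/(h - 5)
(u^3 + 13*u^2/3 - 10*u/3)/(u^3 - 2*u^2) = (3*u^2 + 13*u - 10)/(3*u*(u - 2))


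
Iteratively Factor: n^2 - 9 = (n - 3)*(n + 3)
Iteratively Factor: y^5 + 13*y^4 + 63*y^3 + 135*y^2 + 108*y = (y + 3)*(y^4 + 10*y^3 + 33*y^2 + 36*y) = y*(y + 3)*(y^3 + 10*y^2 + 33*y + 36) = y*(y + 3)^2*(y^2 + 7*y + 12) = y*(y + 3)^2*(y + 4)*(y + 3)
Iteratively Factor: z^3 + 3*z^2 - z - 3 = (z - 1)*(z^2 + 4*z + 3) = (z - 1)*(z + 3)*(z + 1)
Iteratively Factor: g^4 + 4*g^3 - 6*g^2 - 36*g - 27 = (g + 1)*(g^3 + 3*g^2 - 9*g - 27) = (g + 1)*(g + 3)*(g^2 - 9) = (g - 3)*(g + 1)*(g + 3)*(g + 3)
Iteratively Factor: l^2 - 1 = (l + 1)*(l - 1)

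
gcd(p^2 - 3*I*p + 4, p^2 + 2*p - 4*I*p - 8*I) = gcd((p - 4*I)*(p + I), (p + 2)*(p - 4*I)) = p - 4*I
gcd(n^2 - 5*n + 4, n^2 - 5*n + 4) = n^2 - 5*n + 4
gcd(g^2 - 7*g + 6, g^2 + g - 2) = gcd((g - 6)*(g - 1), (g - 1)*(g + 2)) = g - 1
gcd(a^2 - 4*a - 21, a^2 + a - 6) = a + 3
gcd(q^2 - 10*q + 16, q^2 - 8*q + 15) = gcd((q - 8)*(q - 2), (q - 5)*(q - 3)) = 1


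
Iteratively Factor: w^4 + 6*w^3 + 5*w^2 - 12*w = (w + 4)*(w^3 + 2*w^2 - 3*w) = w*(w + 4)*(w^2 + 2*w - 3) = w*(w + 3)*(w + 4)*(w - 1)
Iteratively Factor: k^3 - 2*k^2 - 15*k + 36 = (k - 3)*(k^2 + k - 12) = (k - 3)*(k + 4)*(k - 3)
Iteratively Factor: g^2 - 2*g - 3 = (g - 3)*(g + 1)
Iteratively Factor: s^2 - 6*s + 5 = (s - 5)*(s - 1)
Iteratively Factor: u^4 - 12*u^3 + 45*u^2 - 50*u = (u - 2)*(u^3 - 10*u^2 + 25*u) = u*(u - 2)*(u^2 - 10*u + 25) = u*(u - 5)*(u - 2)*(u - 5)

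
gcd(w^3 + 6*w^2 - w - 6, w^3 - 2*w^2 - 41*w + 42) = w^2 + 5*w - 6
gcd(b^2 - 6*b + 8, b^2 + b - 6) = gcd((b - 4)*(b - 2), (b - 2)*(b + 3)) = b - 2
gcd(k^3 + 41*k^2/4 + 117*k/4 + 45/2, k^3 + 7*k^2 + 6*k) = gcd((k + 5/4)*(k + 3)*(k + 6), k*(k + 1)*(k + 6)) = k + 6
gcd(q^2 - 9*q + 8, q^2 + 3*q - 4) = q - 1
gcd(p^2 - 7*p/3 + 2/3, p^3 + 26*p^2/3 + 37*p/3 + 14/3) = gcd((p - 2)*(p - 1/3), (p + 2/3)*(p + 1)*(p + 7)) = 1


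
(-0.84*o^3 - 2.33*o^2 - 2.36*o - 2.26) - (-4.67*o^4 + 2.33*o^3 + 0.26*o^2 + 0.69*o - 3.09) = 4.67*o^4 - 3.17*o^3 - 2.59*o^2 - 3.05*o + 0.83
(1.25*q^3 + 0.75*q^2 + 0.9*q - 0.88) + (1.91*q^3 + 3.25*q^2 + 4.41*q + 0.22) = 3.16*q^3 + 4.0*q^2 + 5.31*q - 0.66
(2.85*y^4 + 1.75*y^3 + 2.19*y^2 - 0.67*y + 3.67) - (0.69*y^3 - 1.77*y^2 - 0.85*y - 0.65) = 2.85*y^4 + 1.06*y^3 + 3.96*y^2 + 0.18*y + 4.32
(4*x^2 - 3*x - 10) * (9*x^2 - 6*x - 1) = 36*x^4 - 51*x^3 - 76*x^2 + 63*x + 10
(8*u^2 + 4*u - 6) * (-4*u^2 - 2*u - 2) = -32*u^4 - 32*u^3 + 4*u + 12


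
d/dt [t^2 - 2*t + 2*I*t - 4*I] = 2*t - 2 + 2*I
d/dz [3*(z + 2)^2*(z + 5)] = 9*(z + 2)*(z + 4)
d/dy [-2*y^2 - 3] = -4*y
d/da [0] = 0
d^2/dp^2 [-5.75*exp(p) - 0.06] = -5.75*exp(p)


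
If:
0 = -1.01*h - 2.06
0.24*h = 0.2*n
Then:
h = -2.04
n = -2.45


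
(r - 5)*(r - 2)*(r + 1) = r^3 - 6*r^2 + 3*r + 10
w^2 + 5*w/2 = w*(w + 5/2)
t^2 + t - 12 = (t - 3)*(t + 4)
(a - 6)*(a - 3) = a^2 - 9*a + 18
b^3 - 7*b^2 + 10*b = b*(b - 5)*(b - 2)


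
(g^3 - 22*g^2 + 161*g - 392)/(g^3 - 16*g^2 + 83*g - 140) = (g^2 - 15*g + 56)/(g^2 - 9*g + 20)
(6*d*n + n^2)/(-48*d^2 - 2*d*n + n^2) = -n/(8*d - n)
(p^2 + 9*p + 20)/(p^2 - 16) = (p + 5)/(p - 4)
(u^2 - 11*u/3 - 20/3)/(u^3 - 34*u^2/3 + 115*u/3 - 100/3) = (3*u + 4)/(3*u^2 - 19*u + 20)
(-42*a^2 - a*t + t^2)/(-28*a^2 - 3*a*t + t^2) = (6*a + t)/(4*a + t)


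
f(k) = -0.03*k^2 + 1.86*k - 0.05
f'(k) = 1.86 - 0.06*k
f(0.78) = 1.38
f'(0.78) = 1.81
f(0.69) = 1.22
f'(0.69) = 1.82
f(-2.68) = -5.25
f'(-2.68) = 2.02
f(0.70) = 1.24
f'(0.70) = 1.82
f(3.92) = 6.78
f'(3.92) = 1.62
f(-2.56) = -5.01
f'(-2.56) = 2.01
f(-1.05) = -2.04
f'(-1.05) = 1.92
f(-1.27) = -2.46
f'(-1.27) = 1.94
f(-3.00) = -5.90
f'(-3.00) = 2.04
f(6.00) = 10.03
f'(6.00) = 1.50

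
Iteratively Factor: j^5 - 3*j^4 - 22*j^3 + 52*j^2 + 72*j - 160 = (j + 2)*(j^4 - 5*j^3 - 12*j^2 + 76*j - 80) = (j - 2)*(j + 2)*(j^3 - 3*j^2 - 18*j + 40) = (j - 2)^2*(j + 2)*(j^2 - j - 20) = (j - 2)^2*(j + 2)*(j + 4)*(j - 5)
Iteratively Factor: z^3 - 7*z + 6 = (z - 1)*(z^2 + z - 6) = (z - 2)*(z - 1)*(z + 3)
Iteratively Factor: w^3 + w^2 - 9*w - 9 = (w - 3)*(w^2 + 4*w + 3) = (w - 3)*(w + 3)*(w + 1)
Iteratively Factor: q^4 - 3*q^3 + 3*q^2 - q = (q - 1)*(q^3 - 2*q^2 + q) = q*(q - 1)*(q^2 - 2*q + 1) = q*(q - 1)^2*(q - 1)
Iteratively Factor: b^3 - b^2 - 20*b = (b - 5)*(b^2 + 4*b) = (b - 5)*(b + 4)*(b)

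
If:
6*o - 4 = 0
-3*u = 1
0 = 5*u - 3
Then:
No Solution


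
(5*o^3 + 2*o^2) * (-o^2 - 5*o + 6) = -5*o^5 - 27*o^4 + 20*o^3 + 12*o^2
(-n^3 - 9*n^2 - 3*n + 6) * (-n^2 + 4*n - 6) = n^5 + 5*n^4 - 27*n^3 + 36*n^2 + 42*n - 36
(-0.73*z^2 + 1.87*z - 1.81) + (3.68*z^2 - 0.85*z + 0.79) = 2.95*z^2 + 1.02*z - 1.02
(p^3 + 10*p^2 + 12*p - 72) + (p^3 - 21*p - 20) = 2*p^3 + 10*p^2 - 9*p - 92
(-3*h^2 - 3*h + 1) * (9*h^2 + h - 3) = -27*h^4 - 30*h^3 + 15*h^2 + 10*h - 3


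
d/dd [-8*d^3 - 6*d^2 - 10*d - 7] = -24*d^2 - 12*d - 10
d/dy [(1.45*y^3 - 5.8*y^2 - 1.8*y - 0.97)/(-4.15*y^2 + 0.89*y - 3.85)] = (-6.0175*y^4 + 2.581*y^3 - 29.3795*y^2 + 36.609*y + 7.7933)/(17.2225*y^4 - 7.387*y^3 + 32.7471*y^2 - 6.853*y + 14.8225)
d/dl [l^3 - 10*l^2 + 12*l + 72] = 3*l^2 - 20*l + 12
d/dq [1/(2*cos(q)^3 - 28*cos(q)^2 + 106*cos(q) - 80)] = (3*cos(q)^2 - 28*cos(q) + 53)*sin(q)/(2*(cos(q)^3 - 14*cos(q)^2 + 53*cos(q) - 40)^2)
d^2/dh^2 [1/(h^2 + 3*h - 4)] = 2*(-h^2 - 3*h + (2*h + 3)^2 + 4)/(h^2 + 3*h - 4)^3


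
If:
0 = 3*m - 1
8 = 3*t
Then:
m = 1/3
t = 8/3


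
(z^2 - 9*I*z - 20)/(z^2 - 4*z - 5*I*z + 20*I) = (z - 4*I)/(z - 4)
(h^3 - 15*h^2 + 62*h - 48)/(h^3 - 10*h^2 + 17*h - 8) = (h - 6)/(h - 1)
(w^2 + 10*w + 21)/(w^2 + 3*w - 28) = (w + 3)/(w - 4)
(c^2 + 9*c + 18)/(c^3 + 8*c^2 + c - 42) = (c + 6)/(c^2 + 5*c - 14)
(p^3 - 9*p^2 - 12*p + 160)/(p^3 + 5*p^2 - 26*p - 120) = (p - 8)/(p + 6)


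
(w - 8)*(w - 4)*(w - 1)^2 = w^4 - 14*w^3 + 57*w^2 - 76*w + 32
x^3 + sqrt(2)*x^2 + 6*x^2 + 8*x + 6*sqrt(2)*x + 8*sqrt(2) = (x + 2)*(x + 4)*(x + sqrt(2))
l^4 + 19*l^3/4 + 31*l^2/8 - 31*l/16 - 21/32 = (l - 1/2)*(l + 1/4)*(l + 3/2)*(l + 7/2)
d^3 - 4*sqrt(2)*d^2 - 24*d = d*(d - 6*sqrt(2))*(d + 2*sqrt(2))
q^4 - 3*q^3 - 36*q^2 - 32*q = q*(q - 8)*(q + 1)*(q + 4)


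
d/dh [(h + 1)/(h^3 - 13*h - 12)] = (1 - 2*h)/(h^4 - 2*h^3 - 23*h^2 + 24*h + 144)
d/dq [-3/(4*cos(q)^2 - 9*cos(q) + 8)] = 3*(9 - 8*cos(q))*sin(q)/(4*cos(q)^2 - 9*cos(q) + 8)^2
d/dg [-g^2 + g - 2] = 1 - 2*g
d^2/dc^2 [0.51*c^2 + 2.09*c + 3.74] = 1.02000000000000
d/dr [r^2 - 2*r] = 2*r - 2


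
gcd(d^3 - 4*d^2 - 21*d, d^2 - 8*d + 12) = 1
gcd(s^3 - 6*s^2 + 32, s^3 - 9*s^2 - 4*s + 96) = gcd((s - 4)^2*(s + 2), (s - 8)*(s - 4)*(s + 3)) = s - 4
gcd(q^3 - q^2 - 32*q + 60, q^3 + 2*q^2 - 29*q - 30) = q^2 + q - 30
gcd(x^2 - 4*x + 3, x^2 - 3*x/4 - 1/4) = x - 1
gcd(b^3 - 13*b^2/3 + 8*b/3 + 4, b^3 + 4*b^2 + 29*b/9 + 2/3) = b + 2/3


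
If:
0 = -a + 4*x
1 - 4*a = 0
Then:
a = 1/4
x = 1/16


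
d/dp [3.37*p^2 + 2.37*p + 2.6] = 6.74*p + 2.37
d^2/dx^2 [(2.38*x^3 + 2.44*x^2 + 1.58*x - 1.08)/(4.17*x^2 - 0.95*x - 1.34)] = (1.13686837721616e-13*x^4 + 105.174872*x^3 - 12.69624*x^2 + 104.284032*x - 9.2792)/(72.511713*x^6 - 49.558365*x^5 - 58.613103*x^4 + 30.993085*x^3 + 18.834906*x^2 - 5.11746*x - 2.406104)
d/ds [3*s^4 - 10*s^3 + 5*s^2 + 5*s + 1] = 12*s^3 - 30*s^2 + 10*s + 5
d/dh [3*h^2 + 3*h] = 6*h + 3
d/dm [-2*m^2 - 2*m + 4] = -4*m - 2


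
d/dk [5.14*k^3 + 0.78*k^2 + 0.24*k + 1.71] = 15.42*k^2 + 1.56*k + 0.24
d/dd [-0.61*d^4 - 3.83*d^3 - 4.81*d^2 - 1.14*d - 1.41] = -2.44*d^3 - 11.49*d^2 - 9.62*d - 1.14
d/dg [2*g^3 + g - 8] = 6*g^2 + 1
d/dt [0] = 0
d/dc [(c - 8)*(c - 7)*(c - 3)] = 3*c^2 - 36*c + 101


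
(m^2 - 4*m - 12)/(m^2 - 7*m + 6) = (m + 2)/(m - 1)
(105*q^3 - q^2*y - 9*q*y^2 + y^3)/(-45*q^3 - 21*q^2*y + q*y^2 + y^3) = (-7*q + y)/(3*q + y)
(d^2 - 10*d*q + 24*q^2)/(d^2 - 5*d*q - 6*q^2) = (d - 4*q)/(d + q)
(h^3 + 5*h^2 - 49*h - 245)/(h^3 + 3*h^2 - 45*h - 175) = (h + 7)/(h + 5)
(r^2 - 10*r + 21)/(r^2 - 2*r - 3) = (r - 7)/(r + 1)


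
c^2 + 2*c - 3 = (c - 1)*(c + 3)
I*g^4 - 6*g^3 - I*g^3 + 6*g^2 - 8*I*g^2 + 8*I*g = g*(g + 2*I)*(g + 4*I)*(I*g - I)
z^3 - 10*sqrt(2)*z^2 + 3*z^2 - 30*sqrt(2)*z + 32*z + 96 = (z + 3)*(z - 8*sqrt(2))*(z - 2*sqrt(2))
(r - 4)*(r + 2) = r^2 - 2*r - 8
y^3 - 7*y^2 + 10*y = y*(y - 5)*(y - 2)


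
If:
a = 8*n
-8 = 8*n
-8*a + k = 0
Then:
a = -8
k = -64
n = -1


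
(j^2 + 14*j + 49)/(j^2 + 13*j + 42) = (j + 7)/(j + 6)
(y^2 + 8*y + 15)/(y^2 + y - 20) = (y + 3)/(y - 4)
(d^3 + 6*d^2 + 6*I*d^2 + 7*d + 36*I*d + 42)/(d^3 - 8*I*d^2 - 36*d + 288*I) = (d^2 + 6*I*d + 7)/(d^2 + d*(-6 - 8*I) + 48*I)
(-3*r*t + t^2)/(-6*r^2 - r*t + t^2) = t/(2*r + t)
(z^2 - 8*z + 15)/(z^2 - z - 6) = (z - 5)/(z + 2)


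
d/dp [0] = 0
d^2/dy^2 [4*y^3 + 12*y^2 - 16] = 24*y + 24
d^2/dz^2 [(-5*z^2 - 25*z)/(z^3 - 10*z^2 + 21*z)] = 10*(-z^3 - 15*z^2 + 213*z - 605)/(z^6 - 30*z^5 + 363*z^4 - 2260*z^3 + 7623*z^2 - 13230*z + 9261)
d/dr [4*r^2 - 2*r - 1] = 8*r - 2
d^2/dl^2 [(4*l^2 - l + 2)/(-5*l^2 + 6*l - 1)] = 10*(-19*l^3 - 18*l^2 + 33*l - 12)/(125*l^6 - 450*l^5 + 615*l^4 - 396*l^3 + 123*l^2 - 18*l + 1)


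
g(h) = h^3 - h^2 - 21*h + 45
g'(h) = 3*h^2 - 2*h - 21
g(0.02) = 44.58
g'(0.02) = -21.04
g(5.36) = 57.70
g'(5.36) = 54.47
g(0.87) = 26.63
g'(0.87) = -20.47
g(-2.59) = 75.31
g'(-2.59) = 4.30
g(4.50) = 21.38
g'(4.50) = 30.75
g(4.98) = 39.13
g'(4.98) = 43.44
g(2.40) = 2.66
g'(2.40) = -8.52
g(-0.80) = 60.65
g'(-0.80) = -17.48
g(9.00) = 504.00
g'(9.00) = 204.00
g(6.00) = 99.00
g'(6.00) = 75.00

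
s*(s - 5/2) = s^2 - 5*s/2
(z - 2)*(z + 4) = z^2 + 2*z - 8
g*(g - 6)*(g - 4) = g^3 - 10*g^2 + 24*g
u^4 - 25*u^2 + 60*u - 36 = (u - 3)*(u - 2)*(u - 1)*(u + 6)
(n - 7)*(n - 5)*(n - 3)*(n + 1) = n^4 - 14*n^3 + 56*n^2 - 34*n - 105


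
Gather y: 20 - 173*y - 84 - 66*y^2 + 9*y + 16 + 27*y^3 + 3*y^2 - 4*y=27*y^3 - 63*y^2 - 168*y - 48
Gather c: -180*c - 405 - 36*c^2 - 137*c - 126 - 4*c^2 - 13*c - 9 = -40*c^2 - 330*c - 540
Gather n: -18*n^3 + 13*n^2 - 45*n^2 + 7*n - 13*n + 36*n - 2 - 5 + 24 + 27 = -18*n^3 - 32*n^2 + 30*n + 44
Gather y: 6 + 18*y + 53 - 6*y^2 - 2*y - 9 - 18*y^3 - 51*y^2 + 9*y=-18*y^3 - 57*y^2 + 25*y + 50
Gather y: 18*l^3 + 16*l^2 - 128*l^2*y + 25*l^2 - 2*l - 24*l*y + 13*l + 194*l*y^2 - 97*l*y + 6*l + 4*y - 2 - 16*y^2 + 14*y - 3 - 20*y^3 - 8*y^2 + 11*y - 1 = 18*l^3 + 41*l^2 + 17*l - 20*y^3 + y^2*(194*l - 24) + y*(-128*l^2 - 121*l + 29) - 6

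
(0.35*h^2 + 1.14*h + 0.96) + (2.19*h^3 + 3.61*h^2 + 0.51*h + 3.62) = 2.19*h^3 + 3.96*h^2 + 1.65*h + 4.58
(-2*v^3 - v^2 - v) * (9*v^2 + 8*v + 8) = -18*v^5 - 25*v^4 - 33*v^3 - 16*v^2 - 8*v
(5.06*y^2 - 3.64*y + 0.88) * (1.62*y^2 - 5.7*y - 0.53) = 8.1972*y^4 - 34.7388*y^3 + 19.4918*y^2 - 3.0868*y - 0.4664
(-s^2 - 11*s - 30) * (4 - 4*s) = 4*s^3 + 40*s^2 + 76*s - 120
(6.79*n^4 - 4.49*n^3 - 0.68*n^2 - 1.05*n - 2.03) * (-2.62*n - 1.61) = -17.7898*n^5 + 0.831900000000001*n^4 + 9.0105*n^3 + 3.8458*n^2 + 7.0091*n + 3.2683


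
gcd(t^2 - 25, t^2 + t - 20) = t + 5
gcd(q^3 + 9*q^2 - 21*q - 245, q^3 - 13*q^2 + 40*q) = q - 5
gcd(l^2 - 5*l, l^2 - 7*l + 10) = l - 5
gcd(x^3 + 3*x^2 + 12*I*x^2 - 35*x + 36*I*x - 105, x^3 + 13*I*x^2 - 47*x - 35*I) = x^2 + 12*I*x - 35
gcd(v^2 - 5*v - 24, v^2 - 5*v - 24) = v^2 - 5*v - 24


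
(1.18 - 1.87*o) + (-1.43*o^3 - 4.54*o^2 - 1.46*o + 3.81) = -1.43*o^3 - 4.54*o^2 - 3.33*o + 4.99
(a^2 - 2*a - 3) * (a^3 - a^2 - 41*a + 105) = a^5 - 3*a^4 - 42*a^3 + 190*a^2 - 87*a - 315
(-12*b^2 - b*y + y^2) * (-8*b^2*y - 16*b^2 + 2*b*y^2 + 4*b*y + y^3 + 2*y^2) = 96*b^4*y + 192*b^4 - 16*b^3*y^2 - 32*b^3*y - 22*b^2*y^3 - 44*b^2*y^2 + b*y^4 + 2*b*y^3 + y^5 + 2*y^4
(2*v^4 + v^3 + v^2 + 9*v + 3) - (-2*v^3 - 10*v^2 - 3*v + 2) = 2*v^4 + 3*v^3 + 11*v^2 + 12*v + 1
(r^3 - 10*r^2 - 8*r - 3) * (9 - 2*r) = -2*r^4 + 29*r^3 - 74*r^2 - 66*r - 27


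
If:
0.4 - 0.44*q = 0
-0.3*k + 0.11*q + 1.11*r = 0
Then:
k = 3.7*r + 0.333333333333333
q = 0.91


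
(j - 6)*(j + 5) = j^2 - j - 30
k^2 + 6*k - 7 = (k - 1)*(k + 7)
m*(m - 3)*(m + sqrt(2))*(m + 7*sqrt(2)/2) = m^4 - 3*m^3 + 9*sqrt(2)*m^3/2 - 27*sqrt(2)*m^2/2 + 7*m^2 - 21*m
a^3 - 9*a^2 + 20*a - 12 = (a - 6)*(a - 2)*(a - 1)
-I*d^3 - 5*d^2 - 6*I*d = d*(d - 6*I)*(-I*d + 1)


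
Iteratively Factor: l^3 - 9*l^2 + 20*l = (l - 4)*(l^2 - 5*l) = l*(l - 4)*(l - 5)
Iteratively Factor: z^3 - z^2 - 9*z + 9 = (z - 1)*(z^2 - 9) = (z - 3)*(z - 1)*(z + 3)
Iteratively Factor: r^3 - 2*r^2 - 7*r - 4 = (r + 1)*(r^2 - 3*r - 4) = (r + 1)^2*(r - 4)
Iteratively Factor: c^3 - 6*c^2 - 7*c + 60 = (c + 3)*(c^2 - 9*c + 20) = (c - 4)*(c + 3)*(c - 5)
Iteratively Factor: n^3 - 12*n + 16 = (n - 2)*(n^2 + 2*n - 8) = (n - 2)*(n + 4)*(n - 2)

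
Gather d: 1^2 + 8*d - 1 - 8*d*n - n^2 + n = d*(8 - 8*n) - n^2 + n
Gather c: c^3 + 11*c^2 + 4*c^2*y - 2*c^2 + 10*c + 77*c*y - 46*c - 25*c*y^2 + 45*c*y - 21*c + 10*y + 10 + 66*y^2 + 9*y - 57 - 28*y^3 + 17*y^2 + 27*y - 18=c^3 + c^2*(4*y + 9) + c*(-25*y^2 + 122*y - 57) - 28*y^3 + 83*y^2 + 46*y - 65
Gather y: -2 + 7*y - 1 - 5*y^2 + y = -5*y^2 + 8*y - 3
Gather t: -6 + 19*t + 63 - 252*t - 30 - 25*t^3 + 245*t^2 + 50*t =-25*t^3 + 245*t^2 - 183*t + 27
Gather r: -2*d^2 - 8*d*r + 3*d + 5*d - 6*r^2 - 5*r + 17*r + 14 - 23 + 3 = -2*d^2 + 8*d - 6*r^2 + r*(12 - 8*d) - 6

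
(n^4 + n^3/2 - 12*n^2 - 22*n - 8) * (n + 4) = n^5 + 9*n^4/2 - 10*n^3 - 70*n^2 - 96*n - 32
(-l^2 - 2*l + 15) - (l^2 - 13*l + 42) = -2*l^2 + 11*l - 27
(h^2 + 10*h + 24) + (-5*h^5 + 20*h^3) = -5*h^5 + 20*h^3 + h^2 + 10*h + 24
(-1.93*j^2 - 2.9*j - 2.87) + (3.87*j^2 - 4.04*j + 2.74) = 1.94*j^2 - 6.94*j - 0.13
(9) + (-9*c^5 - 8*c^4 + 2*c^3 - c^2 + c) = -9*c^5 - 8*c^4 + 2*c^3 - c^2 + c + 9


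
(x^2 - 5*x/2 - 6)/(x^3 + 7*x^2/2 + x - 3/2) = (2*x^2 - 5*x - 12)/(2*x^3 + 7*x^2 + 2*x - 3)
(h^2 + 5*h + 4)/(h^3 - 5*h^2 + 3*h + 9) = (h + 4)/(h^2 - 6*h + 9)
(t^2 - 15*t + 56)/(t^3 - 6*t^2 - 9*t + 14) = (t - 8)/(t^2 + t - 2)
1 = 1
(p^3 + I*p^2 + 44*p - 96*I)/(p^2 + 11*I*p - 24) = (p^2 - 7*I*p - 12)/(p + 3*I)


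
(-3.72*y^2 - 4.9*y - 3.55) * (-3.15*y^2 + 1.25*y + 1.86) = 11.718*y^4 + 10.785*y^3 - 1.8617*y^2 - 13.5515*y - 6.603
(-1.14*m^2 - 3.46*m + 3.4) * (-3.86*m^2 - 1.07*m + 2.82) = 4.4004*m^4 + 14.5754*m^3 - 12.6366*m^2 - 13.3952*m + 9.588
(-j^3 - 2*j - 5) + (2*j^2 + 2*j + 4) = -j^3 + 2*j^2 - 1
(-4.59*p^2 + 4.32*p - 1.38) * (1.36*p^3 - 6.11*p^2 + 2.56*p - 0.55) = -6.2424*p^5 + 33.9201*p^4 - 40.0224*p^3 + 22.0155*p^2 - 5.9088*p + 0.759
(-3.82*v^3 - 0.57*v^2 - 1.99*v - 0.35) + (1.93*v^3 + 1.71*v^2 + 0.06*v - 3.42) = -1.89*v^3 + 1.14*v^2 - 1.93*v - 3.77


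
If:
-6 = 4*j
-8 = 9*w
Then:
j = -3/2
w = -8/9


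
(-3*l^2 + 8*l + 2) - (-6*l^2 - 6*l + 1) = 3*l^2 + 14*l + 1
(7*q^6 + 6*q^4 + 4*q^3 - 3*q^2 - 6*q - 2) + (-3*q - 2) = 7*q^6 + 6*q^4 + 4*q^3 - 3*q^2 - 9*q - 4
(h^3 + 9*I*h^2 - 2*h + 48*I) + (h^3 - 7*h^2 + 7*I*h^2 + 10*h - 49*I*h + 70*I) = 2*h^3 - 7*h^2 + 16*I*h^2 + 8*h - 49*I*h + 118*I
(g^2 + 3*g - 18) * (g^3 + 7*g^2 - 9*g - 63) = g^5 + 10*g^4 - 6*g^3 - 216*g^2 - 27*g + 1134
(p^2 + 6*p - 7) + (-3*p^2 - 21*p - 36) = -2*p^2 - 15*p - 43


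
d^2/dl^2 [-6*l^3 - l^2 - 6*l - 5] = -36*l - 2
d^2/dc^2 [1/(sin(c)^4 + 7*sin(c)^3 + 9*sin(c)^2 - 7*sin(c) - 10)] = (-16*sin(c)^6/cos(c)^4 - 161*sin(c)^5/cos(c)^4 + 651*sin(c)/cos(c)^2 - 763*sin(c)/cos(c)^4 - 545*tan(c)^4 + 181/cos(c)^2 - 459/cos(c)^4)/((sin(c) + 2)^3*(sin(c) + 5)^3)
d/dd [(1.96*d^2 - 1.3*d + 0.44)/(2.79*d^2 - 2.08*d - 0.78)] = (-0.449800000000002*d^2 - 5.5128*d + 1.9292)/(7.7841*d^4 - 11.6064*d^3 - 0.0259999999999998*d^2 + 3.2448*d + 0.6084)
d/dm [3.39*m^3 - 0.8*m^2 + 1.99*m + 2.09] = 10.17*m^2 - 1.6*m + 1.99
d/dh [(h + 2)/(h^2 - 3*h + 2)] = (h^2 - 3*h - (h + 2)*(2*h - 3) + 2)/(h^2 - 3*h + 2)^2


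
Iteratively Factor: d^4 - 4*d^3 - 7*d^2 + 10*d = (d - 1)*(d^3 - 3*d^2 - 10*d) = d*(d - 1)*(d^2 - 3*d - 10) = d*(d - 1)*(d + 2)*(d - 5)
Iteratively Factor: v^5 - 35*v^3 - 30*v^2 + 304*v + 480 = (v + 4)*(v^4 - 4*v^3 - 19*v^2 + 46*v + 120) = (v + 3)*(v + 4)*(v^3 - 7*v^2 + 2*v + 40) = (v - 4)*(v + 3)*(v + 4)*(v^2 - 3*v - 10) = (v - 5)*(v - 4)*(v + 3)*(v + 4)*(v + 2)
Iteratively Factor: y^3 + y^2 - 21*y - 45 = (y + 3)*(y^2 - 2*y - 15) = (y + 3)^2*(y - 5)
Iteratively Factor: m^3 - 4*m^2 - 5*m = (m + 1)*(m^2 - 5*m) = m*(m + 1)*(m - 5)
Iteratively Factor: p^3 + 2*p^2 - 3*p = (p)*(p^2 + 2*p - 3) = p*(p + 3)*(p - 1)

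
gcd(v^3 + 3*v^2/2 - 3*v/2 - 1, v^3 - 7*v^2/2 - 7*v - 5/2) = v + 1/2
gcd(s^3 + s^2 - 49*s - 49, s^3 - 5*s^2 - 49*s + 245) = s^2 - 49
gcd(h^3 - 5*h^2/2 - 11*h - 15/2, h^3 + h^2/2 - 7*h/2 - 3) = h^2 + 5*h/2 + 3/2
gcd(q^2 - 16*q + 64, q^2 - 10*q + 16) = q - 8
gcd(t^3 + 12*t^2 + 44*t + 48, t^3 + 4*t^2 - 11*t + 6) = t + 6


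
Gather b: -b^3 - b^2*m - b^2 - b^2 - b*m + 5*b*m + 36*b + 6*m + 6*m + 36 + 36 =-b^3 + b^2*(-m - 2) + b*(4*m + 36) + 12*m + 72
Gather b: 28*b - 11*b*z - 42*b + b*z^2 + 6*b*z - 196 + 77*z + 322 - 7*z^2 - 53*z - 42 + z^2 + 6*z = b*(z^2 - 5*z - 14) - 6*z^2 + 30*z + 84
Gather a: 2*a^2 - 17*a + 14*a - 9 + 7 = 2*a^2 - 3*a - 2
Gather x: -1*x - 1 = -x - 1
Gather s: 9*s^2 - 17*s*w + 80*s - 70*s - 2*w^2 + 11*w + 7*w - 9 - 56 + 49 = 9*s^2 + s*(10 - 17*w) - 2*w^2 + 18*w - 16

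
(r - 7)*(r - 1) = r^2 - 8*r + 7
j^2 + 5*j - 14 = (j - 2)*(j + 7)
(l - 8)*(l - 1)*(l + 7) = l^3 - 2*l^2 - 55*l + 56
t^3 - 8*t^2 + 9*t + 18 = (t - 6)*(t - 3)*(t + 1)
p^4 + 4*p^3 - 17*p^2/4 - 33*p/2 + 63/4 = (p - 3/2)*(p - 1)*(p + 3)*(p + 7/2)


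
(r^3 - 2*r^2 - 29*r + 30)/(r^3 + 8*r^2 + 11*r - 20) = (r - 6)/(r + 4)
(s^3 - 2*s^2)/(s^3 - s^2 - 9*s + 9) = s^2*(s - 2)/(s^3 - s^2 - 9*s + 9)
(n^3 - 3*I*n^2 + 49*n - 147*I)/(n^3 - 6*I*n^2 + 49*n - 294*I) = (n - 3*I)/(n - 6*I)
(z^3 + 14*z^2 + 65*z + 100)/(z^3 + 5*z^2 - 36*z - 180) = (z^2 + 9*z + 20)/(z^2 - 36)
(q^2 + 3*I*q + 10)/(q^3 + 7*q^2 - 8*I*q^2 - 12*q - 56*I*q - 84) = (q + 5*I)/(q^2 + q*(7 - 6*I) - 42*I)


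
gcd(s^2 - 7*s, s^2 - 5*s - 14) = s - 7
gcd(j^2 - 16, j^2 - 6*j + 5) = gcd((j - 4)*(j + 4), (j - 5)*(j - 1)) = 1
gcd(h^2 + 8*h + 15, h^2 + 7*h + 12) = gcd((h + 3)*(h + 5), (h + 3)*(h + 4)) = h + 3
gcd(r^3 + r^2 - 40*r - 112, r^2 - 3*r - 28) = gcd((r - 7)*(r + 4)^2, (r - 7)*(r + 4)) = r^2 - 3*r - 28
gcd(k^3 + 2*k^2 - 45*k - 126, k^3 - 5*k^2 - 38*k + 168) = k^2 - k - 42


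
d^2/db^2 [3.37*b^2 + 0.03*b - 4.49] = 6.74000000000000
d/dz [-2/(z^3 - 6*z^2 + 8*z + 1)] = 2*(3*z^2 - 12*z + 8)/(z^3 - 6*z^2 + 8*z + 1)^2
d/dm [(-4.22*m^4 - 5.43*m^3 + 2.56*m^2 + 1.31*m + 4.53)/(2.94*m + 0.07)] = (-37.2204*m^4 - 33.11*m^3 + 6.3861*m^2 + 0.3584*m - 13.2265)/(8.6436*m^2 + 0.4116*m + 0.0049)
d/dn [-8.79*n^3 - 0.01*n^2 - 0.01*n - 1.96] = -26.37*n^2 - 0.02*n - 0.01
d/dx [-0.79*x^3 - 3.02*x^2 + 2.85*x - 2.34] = -2.37*x^2 - 6.04*x + 2.85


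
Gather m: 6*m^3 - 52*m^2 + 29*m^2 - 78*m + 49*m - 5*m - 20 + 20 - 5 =6*m^3 - 23*m^2 - 34*m - 5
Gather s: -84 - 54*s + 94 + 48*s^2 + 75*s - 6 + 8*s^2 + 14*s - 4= 56*s^2 + 35*s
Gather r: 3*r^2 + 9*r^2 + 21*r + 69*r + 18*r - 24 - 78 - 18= 12*r^2 + 108*r - 120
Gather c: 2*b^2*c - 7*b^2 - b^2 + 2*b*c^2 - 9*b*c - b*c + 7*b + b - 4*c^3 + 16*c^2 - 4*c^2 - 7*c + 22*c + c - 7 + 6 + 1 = -8*b^2 + 8*b - 4*c^3 + c^2*(2*b + 12) + c*(2*b^2 - 10*b + 16)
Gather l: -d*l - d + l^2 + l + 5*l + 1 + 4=-d + l^2 + l*(6 - d) + 5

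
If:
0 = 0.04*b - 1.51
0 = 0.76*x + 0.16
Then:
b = 37.75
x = -0.21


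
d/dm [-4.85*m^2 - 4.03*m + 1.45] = -9.7*m - 4.03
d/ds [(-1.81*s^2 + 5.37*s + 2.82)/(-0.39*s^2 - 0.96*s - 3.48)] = (3.8319*s^2 + 14.7972*s - 15.9804)/(0.1521*s^4 + 0.7488*s^3 + 3.636*s^2 + 6.6816*s + 12.1104)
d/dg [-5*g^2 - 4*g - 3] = -10*g - 4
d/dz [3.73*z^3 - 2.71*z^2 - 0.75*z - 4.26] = 11.19*z^2 - 5.42*z - 0.75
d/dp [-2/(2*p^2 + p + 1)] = 2*(4*p + 1)/(2*p^2 + p + 1)^2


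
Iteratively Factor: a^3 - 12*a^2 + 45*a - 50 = (a - 5)*(a^2 - 7*a + 10) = (a - 5)^2*(a - 2)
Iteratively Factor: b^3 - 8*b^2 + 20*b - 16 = (b - 2)*(b^2 - 6*b + 8) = (b - 2)^2*(b - 4)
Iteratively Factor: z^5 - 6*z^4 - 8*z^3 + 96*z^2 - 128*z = (z - 4)*(z^4 - 2*z^3 - 16*z^2 + 32*z) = (z - 4)*(z - 2)*(z^3 - 16*z) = z*(z - 4)*(z - 2)*(z^2 - 16) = z*(z - 4)^2*(z - 2)*(z + 4)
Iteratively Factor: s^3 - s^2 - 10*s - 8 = (s - 4)*(s^2 + 3*s + 2) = (s - 4)*(s + 1)*(s + 2)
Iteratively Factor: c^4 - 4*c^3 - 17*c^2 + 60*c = (c)*(c^3 - 4*c^2 - 17*c + 60) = c*(c + 4)*(c^2 - 8*c + 15) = c*(c - 5)*(c + 4)*(c - 3)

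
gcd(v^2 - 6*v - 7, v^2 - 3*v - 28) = v - 7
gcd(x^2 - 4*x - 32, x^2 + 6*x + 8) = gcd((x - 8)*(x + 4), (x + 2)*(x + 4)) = x + 4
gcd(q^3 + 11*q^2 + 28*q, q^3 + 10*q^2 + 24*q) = q^2 + 4*q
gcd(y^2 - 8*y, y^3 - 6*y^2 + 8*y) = y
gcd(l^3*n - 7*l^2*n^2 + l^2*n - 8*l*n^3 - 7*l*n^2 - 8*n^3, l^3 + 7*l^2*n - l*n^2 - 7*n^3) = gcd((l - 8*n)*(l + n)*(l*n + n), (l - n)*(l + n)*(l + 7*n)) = l + n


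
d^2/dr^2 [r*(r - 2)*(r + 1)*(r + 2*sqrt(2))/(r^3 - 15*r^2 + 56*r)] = 8*(7*sqrt(2)*r^3 + 38*r^3 - 588*r^2 - 87*sqrt(2)*r^2 + 129*sqrt(2)*r + 2436*r - 1204 + 979*sqrt(2))/(r^6 - 45*r^5 + 843*r^4 - 8415*r^3 + 47208*r^2 - 141120*r + 175616)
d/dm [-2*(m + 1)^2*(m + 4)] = 6*(-m - 3)*(m + 1)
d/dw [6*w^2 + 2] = 12*w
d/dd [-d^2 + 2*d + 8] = 2 - 2*d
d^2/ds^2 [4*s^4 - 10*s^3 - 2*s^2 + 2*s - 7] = 48*s^2 - 60*s - 4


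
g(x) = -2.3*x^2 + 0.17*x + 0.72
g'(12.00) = -55.03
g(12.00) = -328.44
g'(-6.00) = 27.77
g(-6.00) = -83.10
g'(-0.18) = 1.00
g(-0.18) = 0.61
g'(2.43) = -11.01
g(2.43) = -12.45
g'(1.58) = -7.10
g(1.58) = -4.75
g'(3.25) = -14.78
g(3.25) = -23.02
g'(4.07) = -18.55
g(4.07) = -36.69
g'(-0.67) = 3.25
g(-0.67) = -0.43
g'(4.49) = -20.48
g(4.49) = -44.88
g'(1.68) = -7.56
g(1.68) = -5.49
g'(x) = 0.17 - 4.6*x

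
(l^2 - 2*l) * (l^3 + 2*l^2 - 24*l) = l^5 - 28*l^3 + 48*l^2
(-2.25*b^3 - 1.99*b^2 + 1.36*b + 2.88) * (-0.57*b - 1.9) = 1.2825*b^4 + 5.4093*b^3 + 3.0058*b^2 - 4.2256*b - 5.472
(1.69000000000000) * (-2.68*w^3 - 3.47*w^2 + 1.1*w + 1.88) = -4.5292*w^3 - 5.8643*w^2 + 1.859*w + 3.1772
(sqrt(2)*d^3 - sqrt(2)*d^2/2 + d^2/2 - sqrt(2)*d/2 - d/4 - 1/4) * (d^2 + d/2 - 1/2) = sqrt(2)*d^5 + d^4/2 - 5*sqrt(2)*d^3/4 - 5*d^2/8 + sqrt(2)*d/4 + 1/8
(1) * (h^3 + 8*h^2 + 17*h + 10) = h^3 + 8*h^2 + 17*h + 10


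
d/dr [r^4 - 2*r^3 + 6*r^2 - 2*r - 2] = 4*r^3 - 6*r^2 + 12*r - 2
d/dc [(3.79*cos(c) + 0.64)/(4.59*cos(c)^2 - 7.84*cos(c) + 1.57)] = (17.3961*cos(c)^2 + 5.8752*cos(c) - 10.9679)*sin(c)/(21.0681*cos(c)^4 - 71.9712*cos(c)^3 + 75.8782*cos(c)^2 - 24.6176*cos(c) + 2.4649)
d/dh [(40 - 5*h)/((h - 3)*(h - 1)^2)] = 5*(2*h^2 - 27*h + 53)/(h^5 - 9*h^4 + 30*h^3 - 46*h^2 + 33*h - 9)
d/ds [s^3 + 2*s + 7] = 3*s^2 + 2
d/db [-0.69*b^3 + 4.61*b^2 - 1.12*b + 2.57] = -2.07*b^2 + 9.22*b - 1.12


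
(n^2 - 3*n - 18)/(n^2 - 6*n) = (n + 3)/n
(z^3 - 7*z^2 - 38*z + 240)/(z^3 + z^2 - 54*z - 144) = (z - 5)/(z + 3)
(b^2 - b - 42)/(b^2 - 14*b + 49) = (b + 6)/(b - 7)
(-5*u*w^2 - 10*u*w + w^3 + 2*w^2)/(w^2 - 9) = w*(-5*u*w - 10*u + w^2 + 2*w)/(w^2 - 9)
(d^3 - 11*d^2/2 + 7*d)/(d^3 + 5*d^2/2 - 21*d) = (d - 2)/(d + 6)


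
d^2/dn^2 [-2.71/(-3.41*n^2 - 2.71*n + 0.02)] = (-63.024302*n^2 - 50.086762*n + 2.71*(6.82*n + 2.71)*(13.64*n + 5.42) + 0.369644)/(3.41*n^2 + 2.71*n - 0.02)^3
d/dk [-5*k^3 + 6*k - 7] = 6 - 15*k^2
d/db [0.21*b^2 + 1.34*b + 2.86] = 0.42*b + 1.34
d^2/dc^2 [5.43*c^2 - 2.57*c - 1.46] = 10.8600000000000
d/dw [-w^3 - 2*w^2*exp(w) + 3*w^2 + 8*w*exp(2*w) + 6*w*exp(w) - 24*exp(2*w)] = -2*w^2*exp(w) - 3*w^2 + 16*w*exp(2*w) + 2*w*exp(w) + 6*w - 40*exp(2*w) + 6*exp(w)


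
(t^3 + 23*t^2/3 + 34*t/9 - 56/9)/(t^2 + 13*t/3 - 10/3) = (3*t^2 + 25*t + 28)/(3*(t + 5))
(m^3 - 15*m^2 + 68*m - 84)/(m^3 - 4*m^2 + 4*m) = (m^2 - 13*m + 42)/(m*(m - 2))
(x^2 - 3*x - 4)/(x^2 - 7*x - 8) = (x - 4)/(x - 8)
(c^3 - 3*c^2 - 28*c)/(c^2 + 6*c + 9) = c*(c^2 - 3*c - 28)/(c^2 + 6*c + 9)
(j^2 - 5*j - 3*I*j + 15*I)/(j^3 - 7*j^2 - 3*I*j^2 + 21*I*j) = (j - 5)/(j*(j - 7))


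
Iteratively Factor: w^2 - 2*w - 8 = (w + 2)*(w - 4)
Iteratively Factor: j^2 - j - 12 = (j + 3)*(j - 4)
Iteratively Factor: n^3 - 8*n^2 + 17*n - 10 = (n - 1)*(n^2 - 7*n + 10) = (n - 2)*(n - 1)*(n - 5)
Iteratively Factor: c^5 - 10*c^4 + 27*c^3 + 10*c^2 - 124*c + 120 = (c - 2)*(c^4 - 8*c^3 + 11*c^2 + 32*c - 60) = (c - 3)*(c - 2)*(c^3 - 5*c^2 - 4*c + 20) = (c - 3)*(c - 2)^2*(c^2 - 3*c - 10) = (c - 5)*(c - 3)*(c - 2)^2*(c + 2)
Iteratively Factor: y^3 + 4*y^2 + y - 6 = (y + 2)*(y^2 + 2*y - 3) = (y + 2)*(y + 3)*(y - 1)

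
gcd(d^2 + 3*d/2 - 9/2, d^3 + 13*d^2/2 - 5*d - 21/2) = d - 3/2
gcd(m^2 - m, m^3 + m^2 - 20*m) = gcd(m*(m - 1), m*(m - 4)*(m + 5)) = m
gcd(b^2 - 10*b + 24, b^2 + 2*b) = 1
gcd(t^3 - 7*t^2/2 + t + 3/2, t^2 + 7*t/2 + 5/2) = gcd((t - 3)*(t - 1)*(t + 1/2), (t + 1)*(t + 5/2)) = 1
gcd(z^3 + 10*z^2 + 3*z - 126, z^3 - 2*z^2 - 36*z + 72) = z + 6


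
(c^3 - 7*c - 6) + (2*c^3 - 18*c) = 3*c^3 - 25*c - 6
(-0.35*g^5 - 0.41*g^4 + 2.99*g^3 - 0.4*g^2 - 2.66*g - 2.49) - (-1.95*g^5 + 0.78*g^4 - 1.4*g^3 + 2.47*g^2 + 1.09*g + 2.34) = 1.6*g^5 - 1.19*g^4 + 4.39*g^3 - 2.87*g^2 - 3.75*g - 4.83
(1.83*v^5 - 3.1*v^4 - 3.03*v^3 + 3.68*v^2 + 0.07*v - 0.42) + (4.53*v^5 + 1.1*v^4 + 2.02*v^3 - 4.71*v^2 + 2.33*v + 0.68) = 6.36*v^5 - 2.0*v^4 - 1.01*v^3 - 1.03*v^2 + 2.4*v + 0.26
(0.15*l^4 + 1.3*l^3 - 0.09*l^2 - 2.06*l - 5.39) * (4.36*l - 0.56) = 0.654*l^5 + 5.584*l^4 - 1.1204*l^3 - 8.9312*l^2 - 22.3468*l + 3.0184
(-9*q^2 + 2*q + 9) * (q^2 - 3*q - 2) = -9*q^4 + 29*q^3 + 21*q^2 - 31*q - 18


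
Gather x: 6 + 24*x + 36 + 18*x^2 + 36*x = 18*x^2 + 60*x + 42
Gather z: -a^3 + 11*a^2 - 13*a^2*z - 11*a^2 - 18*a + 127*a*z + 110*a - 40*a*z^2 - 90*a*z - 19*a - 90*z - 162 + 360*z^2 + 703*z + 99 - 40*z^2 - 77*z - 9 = -a^3 + 73*a + z^2*(320 - 40*a) + z*(-13*a^2 + 37*a + 536) - 72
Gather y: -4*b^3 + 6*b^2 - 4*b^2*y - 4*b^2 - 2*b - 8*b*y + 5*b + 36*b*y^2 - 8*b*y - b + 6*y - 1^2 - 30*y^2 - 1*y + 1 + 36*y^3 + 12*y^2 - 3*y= -4*b^3 + 2*b^2 + 2*b + 36*y^3 + y^2*(36*b - 18) + y*(-4*b^2 - 16*b + 2)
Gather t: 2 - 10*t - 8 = -10*t - 6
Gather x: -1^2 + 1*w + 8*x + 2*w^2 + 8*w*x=2*w^2 + w + x*(8*w + 8) - 1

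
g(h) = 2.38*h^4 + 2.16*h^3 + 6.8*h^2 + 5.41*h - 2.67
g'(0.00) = 5.41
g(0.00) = -2.67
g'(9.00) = 7592.77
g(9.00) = 17786.64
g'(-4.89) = -1019.32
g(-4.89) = 1241.76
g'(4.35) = 970.81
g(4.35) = 1179.52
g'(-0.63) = -2.97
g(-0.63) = -3.54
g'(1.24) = 50.39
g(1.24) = 24.24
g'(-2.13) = -86.16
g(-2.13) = 44.77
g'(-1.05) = -12.75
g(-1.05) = -0.46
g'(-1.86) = -58.73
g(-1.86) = 25.38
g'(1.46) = 68.71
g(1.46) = 37.26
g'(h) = 9.52*h^3 + 6.48*h^2 + 13.6*h + 5.41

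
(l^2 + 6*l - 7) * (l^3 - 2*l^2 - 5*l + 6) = l^5 + 4*l^4 - 24*l^3 - 10*l^2 + 71*l - 42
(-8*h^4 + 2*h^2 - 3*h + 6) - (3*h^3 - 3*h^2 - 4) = -8*h^4 - 3*h^3 + 5*h^2 - 3*h + 10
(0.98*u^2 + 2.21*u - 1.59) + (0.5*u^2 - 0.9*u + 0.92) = 1.48*u^2 + 1.31*u - 0.67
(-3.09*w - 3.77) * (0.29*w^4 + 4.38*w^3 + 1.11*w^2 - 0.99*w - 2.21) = -0.8961*w^5 - 14.6275*w^4 - 19.9425*w^3 - 1.1256*w^2 + 10.5612*w + 8.3317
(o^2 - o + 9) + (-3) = o^2 - o + 6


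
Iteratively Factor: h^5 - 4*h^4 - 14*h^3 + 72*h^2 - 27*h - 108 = (h + 4)*(h^4 - 8*h^3 + 18*h^2 - 27) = (h - 3)*(h + 4)*(h^3 - 5*h^2 + 3*h + 9) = (h - 3)^2*(h + 4)*(h^2 - 2*h - 3) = (h - 3)^3*(h + 4)*(h + 1)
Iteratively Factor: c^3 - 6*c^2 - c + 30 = (c - 5)*(c^2 - c - 6) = (c - 5)*(c - 3)*(c + 2)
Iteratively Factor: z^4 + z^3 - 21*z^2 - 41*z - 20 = (z + 1)*(z^3 - 21*z - 20) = (z - 5)*(z + 1)*(z^2 + 5*z + 4) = (z - 5)*(z + 1)^2*(z + 4)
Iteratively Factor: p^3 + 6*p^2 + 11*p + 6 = (p + 2)*(p^2 + 4*p + 3) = (p + 1)*(p + 2)*(p + 3)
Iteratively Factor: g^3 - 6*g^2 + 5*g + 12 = (g - 4)*(g^2 - 2*g - 3) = (g - 4)*(g + 1)*(g - 3)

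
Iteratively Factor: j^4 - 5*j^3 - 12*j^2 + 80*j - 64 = (j - 4)*(j^3 - j^2 - 16*j + 16) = (j - 4)^2*(j^2 + 3*j - 4) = (j - 4)^2*(j - 1)*(j + 4)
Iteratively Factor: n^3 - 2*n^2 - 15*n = (n)*(n^2 - 2*n - 15) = n*(n - 5)*(n + 3)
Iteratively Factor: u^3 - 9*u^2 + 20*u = (u)*(u^2 - 9*u + 20) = u*(u - 5)*(u - 4)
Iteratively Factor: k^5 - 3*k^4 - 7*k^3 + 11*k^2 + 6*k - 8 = (k - 1)*(k^4 - 2*k^3 - 9*k^2 + 2*k + 8) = (k - 1)*(k + 2)*(k^3 - 4*k^2 - k + 4) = (k - 4)*(k - 1)*(k + 2)*(k^2 - 1) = (k - 4)*(k - 1)*(k + 1)*(k + 2)*(k - 1)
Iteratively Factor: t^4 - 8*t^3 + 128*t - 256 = (t + 4)*(t^3 - 12*t^2 + 48*t - 64) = (t - 4)*(t + 4)*(t^2 - 8*t + 16) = (t - 4)^2*(t + 4)*(t - 4)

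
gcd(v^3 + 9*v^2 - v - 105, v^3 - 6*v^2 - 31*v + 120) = v^2 + 2*v - 15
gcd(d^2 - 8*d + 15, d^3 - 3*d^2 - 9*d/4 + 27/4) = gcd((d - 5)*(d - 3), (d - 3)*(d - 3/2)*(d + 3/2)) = d - 3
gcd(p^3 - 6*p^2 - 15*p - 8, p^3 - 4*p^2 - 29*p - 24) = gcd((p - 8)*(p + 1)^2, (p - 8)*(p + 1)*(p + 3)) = p^2 - 7*p - 8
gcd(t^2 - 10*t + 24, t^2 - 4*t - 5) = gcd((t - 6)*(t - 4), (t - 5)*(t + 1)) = 1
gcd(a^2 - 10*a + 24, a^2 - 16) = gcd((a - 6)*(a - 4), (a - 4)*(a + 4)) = a - 4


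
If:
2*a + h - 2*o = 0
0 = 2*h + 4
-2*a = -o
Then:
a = -1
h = -2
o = -2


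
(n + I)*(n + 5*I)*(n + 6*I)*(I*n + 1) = I*n^4 - 11*n^3 - 29*I*n^2 - 11*n - 30*I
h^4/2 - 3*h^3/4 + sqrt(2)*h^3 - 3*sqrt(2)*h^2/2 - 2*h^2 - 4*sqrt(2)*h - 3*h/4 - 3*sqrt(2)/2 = (h/2 + 1/2)*(h - 3)*(h + 1/2)*(h + 2*sqrt(2))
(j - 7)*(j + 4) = j^2 - 3*j - 28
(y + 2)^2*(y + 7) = y^3 + 11*y^2 + 32*y + 28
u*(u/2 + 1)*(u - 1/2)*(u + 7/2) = u^4/2 + 5*u^3/2 + 17*u^2/8 - 7*u/4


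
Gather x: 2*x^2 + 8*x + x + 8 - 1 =2*x^2 + 9*x + 7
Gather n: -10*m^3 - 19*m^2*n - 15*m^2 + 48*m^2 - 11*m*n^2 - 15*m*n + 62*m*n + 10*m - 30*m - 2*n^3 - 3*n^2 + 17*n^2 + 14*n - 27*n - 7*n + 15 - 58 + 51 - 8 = -10*m^3 + 33*m^2 - 20*m - 2*n^3 + n^2*(14 - 11*m) + n*(-19*m^2 + 47*m - 20)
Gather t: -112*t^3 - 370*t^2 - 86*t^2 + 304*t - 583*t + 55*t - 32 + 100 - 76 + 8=-112*t^3 - 456*t^2 - 224*t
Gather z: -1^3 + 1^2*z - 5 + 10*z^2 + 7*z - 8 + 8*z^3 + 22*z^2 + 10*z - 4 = 8*z^3 + 32*z^2 + 18*z - 18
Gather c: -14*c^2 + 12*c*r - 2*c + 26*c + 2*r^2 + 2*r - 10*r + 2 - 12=-14*c^2 + c*(12*r + 24) + 2*r^2 - 8*r - 10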